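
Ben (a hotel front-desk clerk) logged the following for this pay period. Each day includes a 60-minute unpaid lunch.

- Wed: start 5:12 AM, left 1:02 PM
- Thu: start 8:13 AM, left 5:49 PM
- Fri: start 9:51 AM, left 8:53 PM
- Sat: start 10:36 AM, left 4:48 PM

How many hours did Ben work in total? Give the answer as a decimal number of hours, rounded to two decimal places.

30.67 hours

Wed: 5:12 AM–1:02 PM = 7 h 50 min; less 60 min break → 6 h 50 min
Thu: 8:13 AM–5:49 PM = 9 h 36 min; less 60 min break → 8 h 36 min
Fri: 9:51 AM–8:53 PM = 11 h 2 min; less 60 min break → 10 h 2 min
Sat: 10:36 AM–4:48 PM = 6 h 12 min; less 60 min break → 5 h 12 min
Total: 6 h 50 min + 8 h 36 min + 10 h 2 min + 5 h 12 min = 30 h 40 min.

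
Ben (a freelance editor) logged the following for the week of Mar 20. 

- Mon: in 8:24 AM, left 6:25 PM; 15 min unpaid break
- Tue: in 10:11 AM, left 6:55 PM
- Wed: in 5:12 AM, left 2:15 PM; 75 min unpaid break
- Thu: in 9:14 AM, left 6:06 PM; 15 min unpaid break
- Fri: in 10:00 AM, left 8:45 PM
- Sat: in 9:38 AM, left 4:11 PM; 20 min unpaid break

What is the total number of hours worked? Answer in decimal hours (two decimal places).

51.88 hours

Mon: 8:24 AM–6:25 PM = 10 h 1 min; less 15 min break → 9 h 46 min
Tue: 10:11 AM–6:55 PM = 8 h 44 min
Wed: 5:12 AM–2:15 PM = 9 h 3 min; less 75 min break → 7 h 48 min
Thu: 9:14 AM–6:06 PM = 8 h 52 min; less 15 min break → 8 h 37 min
Fri: 10:00 AM–8:45 PM = 10 h 45 min
Sat: 9:38 AM–4:11 PM = 6 h 33 min; less 20 min break → 6 h 13 min
Total: 9 h 46 min + 8 h 44 min + 7 h 48 min + 8 h 37 min + 10 h 45 min + 6 h 13 min = 51 h 53 min.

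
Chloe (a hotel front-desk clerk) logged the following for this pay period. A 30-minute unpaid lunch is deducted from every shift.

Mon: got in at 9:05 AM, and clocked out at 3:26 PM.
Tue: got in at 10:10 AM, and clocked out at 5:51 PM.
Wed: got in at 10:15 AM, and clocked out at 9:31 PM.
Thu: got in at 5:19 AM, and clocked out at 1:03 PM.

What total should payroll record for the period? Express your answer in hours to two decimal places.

31.03 hours

Mon: 9:05 AM–3:26 PM = 6 h 21 min; less 30 min break → 5 h 51 min
Tue: 10:10 AM–5:51 PM = 7 h 41 min; less 30 min break → 7 h 11 min
Wed: 10:15 AM–9:31 PM = 11 h 16 min; less 30 min break → 10 h 46 min
Thu: 5:19 AM–1:03 PM = 7 h 44 min; less 30 min break → 7 h 14 min
Total: 5 h 51 min + 7 h 11 min + 10 h 46 min + 7 h 14 min = 31 h 2 min.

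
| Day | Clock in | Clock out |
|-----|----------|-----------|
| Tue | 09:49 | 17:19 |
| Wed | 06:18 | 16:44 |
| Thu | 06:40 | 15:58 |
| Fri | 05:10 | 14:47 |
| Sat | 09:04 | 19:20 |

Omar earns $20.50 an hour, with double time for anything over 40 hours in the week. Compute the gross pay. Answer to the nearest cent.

Tue: 09:49–17:19 = 7 h 30 min
Wed: 06:18–16:44 = 10 h 26 min
Thu: 06:40–15:58 = 9 h 18 min
Fri: 05:10–14:47 = 9 h 37 min
Sat: 09:04–19:20 = 10 h 16 min
Total worked: 47 h 7 min = 2827 min.
Regular 40 h 0 min = 2400 min at $20.50/h; overtime 7 h 7 min = 427 min at $41.00/h.
Pay = (2400 × $20.50 + 427 × $41.00) ÷ 60 = $1111.78.

$1111.78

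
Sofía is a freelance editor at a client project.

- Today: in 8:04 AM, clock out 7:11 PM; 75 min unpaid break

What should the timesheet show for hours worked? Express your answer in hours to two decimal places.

9.87 hours

Today: 8:04 AM–7:11 PM = 11 h 7 min; less 75 min break → 9 h 52 min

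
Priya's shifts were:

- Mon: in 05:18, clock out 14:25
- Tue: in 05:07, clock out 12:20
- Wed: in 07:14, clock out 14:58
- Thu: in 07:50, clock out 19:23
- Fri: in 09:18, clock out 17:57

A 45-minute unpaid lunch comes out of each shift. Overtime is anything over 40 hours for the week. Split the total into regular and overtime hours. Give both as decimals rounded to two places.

Regular 40.00 hours, overtime 0.52 hours

Mon: 05:18–14:25 = 9 h 7 min; less 45 min break → 8 h 22 min
Tue: 05:07–12:20 = 7 h 13 min; less 45 min break → 6 h 28 min
Wed: 07:14–14:58 = 7 h 44 min; less 45 min break → 6 h 59 min
Thu: 07:50–19:23 = 11 h 33 min; less 45 min break → 10 h 48 min
Fri: 09:18–17:57 = 8 h 39 min; less 45 min break → 7 h 54 min
Total worked: 40 h 31 min = 40.52 h.
Threshold 40 h → overtime 0 h 31 min, regular 40 h 0 min.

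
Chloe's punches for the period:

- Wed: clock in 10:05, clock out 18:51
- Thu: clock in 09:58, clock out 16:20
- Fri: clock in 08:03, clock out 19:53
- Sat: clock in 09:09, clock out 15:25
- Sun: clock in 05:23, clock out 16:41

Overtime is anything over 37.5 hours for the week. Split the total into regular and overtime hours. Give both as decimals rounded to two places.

Wed: 10:05–18:51 = 8 h 46 min
Thu: 09:58–16:20 = 6 h 22 min
Fri: 08:03–19:53 = 11 h 50 min
Sat: 09:09–15:25 = 6 h 16 min
Sun: 05:23–16:41 = 11 h 18 min
Total worked: 44 h 32 min = 44.53 h.
Threshold 37.5 h → overtime 7 h 2 min, regular 37 h 30 min.

Regular 37.50 hours, overtime 7.03 hours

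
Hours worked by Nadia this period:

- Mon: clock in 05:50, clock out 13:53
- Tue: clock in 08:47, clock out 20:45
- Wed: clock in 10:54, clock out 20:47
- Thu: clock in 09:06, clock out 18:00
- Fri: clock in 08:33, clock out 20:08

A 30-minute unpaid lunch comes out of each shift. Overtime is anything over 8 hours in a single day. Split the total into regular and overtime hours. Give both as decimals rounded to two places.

Mon: 05:50–13:53 = 8 h 3 min; less 30 min break → 7 h 33 min
Tue: 08:47–20:45 = 11 h 58 min; less 30 min break → 11 h 28 min
Wed: 10:54–20:47 = 9 h 53 min; less 30 min break → 9 h 23 min
Thu: 09:06–18:00 = 8 h 54 min; less 30 min break → 8 h 24 min
Fri: 08:33–20:08 = 11 h 35 min; less 30 min break → 11 h 5 min
Mon reg 7 h 33 min / OT 0 h 0 min; Tue reg 8 h 0 min / OT 3 h 28 min; Wed reg 8 h 0 min / OT 1 h 23 min; Thu reg 8 h 0 min / OT 0 h 24 min; Fri reg 8 h 0 min / OT 3 h 5 min.
Totals: regular 39 h 33 min, overtime 8 h 20 min.

Regular 39.55 hours, overtime 8.33 hours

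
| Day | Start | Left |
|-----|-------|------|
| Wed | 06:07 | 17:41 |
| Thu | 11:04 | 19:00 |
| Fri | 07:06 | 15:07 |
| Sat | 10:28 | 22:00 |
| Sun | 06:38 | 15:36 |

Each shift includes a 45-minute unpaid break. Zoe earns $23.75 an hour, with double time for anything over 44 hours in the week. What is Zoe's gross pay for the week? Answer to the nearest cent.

Wed: 06:07–17:41 = 11 h 34 min; less 45 min break → 10 h 49 min
Thu: 11:04–19:00 = 7 h 56 min; less 45 min break → 7 h 11 min
Fri: 07:06–15:07 = 8 h 1 min; less 45 min break → 7 h 16 min
Sat: 10:28–22:00 = 11 h 32 min; less 45 min break → 10 h 47 min
Sun: 06:38–15:36 = 8 h 58 min; less 45 min break → 8 h 13 min
Total worked: 44 h 16 min = 2656 min.
Regular 44 h 0 min = 2640 min at $23.75/h; overtime 0 h 16 min = 16 min at $47.50/h.
Pay = (2640 × $23.75 + 16 × $47.50) ÷ 60 = $1057.67.

$1057.67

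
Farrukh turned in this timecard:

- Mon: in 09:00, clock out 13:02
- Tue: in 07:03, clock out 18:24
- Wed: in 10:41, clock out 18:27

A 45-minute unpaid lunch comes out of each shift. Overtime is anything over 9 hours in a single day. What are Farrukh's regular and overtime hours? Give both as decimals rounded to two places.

Regular 19.30 hours, overtime 1.60 hours

Mon: 09:00–13:02 = 4 h 2 min; less 45 min break → 3 h 17 min
Tue: 07:03–18:24 = 11 h 21 min; less 45 min break → 10 h 36 min
Wed: 10:41–18:27 = 7 h 46 min; less 45 min break → 7 h 1 min
Mon reg 3 h 17 min / OT 0 h 0 min; Tue reg 9 h 0 min / OT 1 h 36 min; Wed reg 7 h 1 min / OT 0 h 0 min.
Totals: regular 19 h 18 min, overtime 1 h 36 min.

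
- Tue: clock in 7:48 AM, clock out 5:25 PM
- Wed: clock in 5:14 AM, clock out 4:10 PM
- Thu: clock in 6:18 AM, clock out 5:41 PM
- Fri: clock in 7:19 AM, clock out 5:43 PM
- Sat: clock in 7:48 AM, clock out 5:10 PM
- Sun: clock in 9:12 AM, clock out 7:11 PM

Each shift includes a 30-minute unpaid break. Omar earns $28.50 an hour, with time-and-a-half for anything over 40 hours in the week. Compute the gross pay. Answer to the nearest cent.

$1938.71

Tue: 7:48 AM–5:25 PM = 9 h 37 min; less 30 min break → 9 h 7 min
Wed: 5:14 AM–4:10 PM = 10 h 56 min; less 30 min break → 10 h 26 min
Thu: 6:18 AM–5:41 PM = 11 h 23 min; less 30 min break → 10 h 53 min
Fri: 7:19 AM–5:43 PM = 10 h 24 min; less 30 min break → 9 h 54 min
Sat: 7:48 AM–5:10 PM = 9 h 22 min; less 30 min break → 8 h 52 min
Sun: 9:12 AM–7:11 PM = 9 h 59 min; less 30 min break → 9 h 29 min
Total worked: 58 h 41 min = 3521 min.
Regular 40 h 0 min = 2400 min at $28.50/h; overtime 18 h 41 min = 1121 min at $42.75/h.
Pay = (2400 × $28.50 + 1121 × $42.75) ÷ 60 = $1938.71.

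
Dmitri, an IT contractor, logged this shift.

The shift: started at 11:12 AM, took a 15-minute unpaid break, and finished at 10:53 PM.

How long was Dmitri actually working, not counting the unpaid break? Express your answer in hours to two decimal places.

The shift: 11:12 AM–10:53 PM = 11 h 41 min; less 15 min break → 11 h 26 min

11.43 hours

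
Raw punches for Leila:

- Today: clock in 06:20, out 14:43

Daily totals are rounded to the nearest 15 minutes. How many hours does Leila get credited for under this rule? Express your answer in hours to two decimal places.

8.50 hours

Today: 06:20–14:43 = 8 h 23 min → rounds to 8 h 30 min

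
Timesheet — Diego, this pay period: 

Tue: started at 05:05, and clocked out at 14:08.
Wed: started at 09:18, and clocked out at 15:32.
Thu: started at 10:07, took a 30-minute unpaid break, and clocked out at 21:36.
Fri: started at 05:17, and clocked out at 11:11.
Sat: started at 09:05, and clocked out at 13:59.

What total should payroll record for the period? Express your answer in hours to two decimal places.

37.07 hours

Tue: 05:05–14:08 = 9 h 3 min
Wed: 09:18–15:32 = 6 h 14 min
Thu: 10:07–21:36 = 11 h 29 min; less 30 min break → 10 h 59 min
Fri: 05:17–11:11 = 5 h 54 min
Sat: 09:05–13:59 = 4 h 54 min
Total: 9 h 3 min + 6 h 14 min + 10 h 59 min + 5 h 54 min + 4 h 54 min = 37 h 4 min.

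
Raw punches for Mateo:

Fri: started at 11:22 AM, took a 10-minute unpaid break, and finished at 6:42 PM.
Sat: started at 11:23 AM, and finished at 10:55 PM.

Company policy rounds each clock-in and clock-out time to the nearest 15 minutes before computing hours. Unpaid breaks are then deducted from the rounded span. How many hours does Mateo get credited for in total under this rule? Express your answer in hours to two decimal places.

Fri: in 11:22 AM→11:15 AM, out 6:42 PM→6:45 PM; 7 h 30 min − 10 min = 7 h 20 min
Sat: in 11:23 AM→11:30 AM, out 10:55 PM→11:00 PM; 11 h 30 min
Total credited: 18 h 50 min.

18.83 hours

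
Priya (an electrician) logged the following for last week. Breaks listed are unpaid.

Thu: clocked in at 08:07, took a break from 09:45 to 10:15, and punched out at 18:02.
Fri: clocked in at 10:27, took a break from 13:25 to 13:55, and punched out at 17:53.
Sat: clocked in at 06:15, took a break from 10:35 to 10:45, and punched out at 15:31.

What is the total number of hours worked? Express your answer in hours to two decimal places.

25.45 hours

Thu: 08:07–18:02 = 9 h 55 min; less 30 min break → 9 h 25 min
Fri: 10:27–17:53 = 7 h 26 min; less 30 min break → 6 h 56 min
Sat: 06:15–15:31 = 9 h 16 min; less 10 min break → 9 h 6 min
Total: 9 h 25 min + 6 h 56 min + 9 h 6 min = 25 h 27 min.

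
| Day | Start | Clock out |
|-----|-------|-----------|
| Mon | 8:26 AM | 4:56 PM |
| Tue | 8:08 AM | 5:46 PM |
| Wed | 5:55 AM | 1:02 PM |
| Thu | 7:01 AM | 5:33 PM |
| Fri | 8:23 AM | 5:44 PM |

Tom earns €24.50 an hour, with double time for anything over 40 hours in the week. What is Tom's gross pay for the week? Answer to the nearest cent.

Mon: 8:26 AM–4:56 PM = 8 h 30 min
Tue: 8:08 AM–5:46 PM = 9 h 38 min
Wed: 5:55 AM–1:02 PM = 7 h 7 min
Thu: 7:01 AM–5:33 PM = 10 h 32 min
Fri: 8:23 AM–5:44 PM = 9 h 21 min
Total worked: 45 h 8 min = 2708 min.
Regular 40 h 0 min = 2400 min at €24.50/h; overtime 5 h 8 min = 308 min at €49.00/h.
Pay = (2400 × €24.50 + 308 × €49.00) ÷ 60 = €1231.53.

€1231.53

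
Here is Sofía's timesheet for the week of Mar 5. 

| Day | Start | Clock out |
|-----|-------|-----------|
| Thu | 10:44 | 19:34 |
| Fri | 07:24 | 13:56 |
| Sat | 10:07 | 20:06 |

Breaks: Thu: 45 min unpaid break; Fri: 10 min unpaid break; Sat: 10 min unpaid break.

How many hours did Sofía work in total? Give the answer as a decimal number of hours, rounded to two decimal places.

Thu: 10:44–19:34 = 8 h 50 min; less 45 min break → 8 h 5 min
Fri: 07:24–13:56 = 6 h 32 min; less 10 min break → 6 h 22 min
Sat: 10:07–20:06 = 9 h 59 min; less 10 min break → 9 h 49 min
Total: 8 h 5 min + 6 h 22 min + 9 h 49 min = 24 h 16 min.

24.27 hours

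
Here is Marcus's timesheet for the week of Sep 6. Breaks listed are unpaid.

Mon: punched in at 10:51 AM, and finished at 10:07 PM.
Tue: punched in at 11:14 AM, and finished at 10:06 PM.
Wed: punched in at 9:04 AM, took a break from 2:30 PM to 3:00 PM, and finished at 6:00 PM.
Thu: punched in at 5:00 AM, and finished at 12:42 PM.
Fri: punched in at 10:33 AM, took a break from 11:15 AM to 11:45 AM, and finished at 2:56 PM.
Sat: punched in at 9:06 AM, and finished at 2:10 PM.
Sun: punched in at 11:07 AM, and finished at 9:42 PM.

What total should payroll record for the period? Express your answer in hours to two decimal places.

Mon: 10:51 AM–10:07 PM = 11 h 16 min
Tue: 11:14 AM–10:06 PM = 10 h 52 min
Wed: 9:04 AM–6:00 PM = 8 h 56 min; less 30 min break → 8 h 26 min
Thu: 5:00 AM–12:42 PM = 7 h 42 min
Fri: 10:33 AM–2:56 PM = 4 h 23 min; less 30 min break → 3 h 53 min
Sat: 9:06 AM–2:10 PM = 5 h 4 min
Sun: 11:07 AM–9:42 PM = 10 h 35 min
Total: 11 h 16 min + 10 h 52 min + 8 h 26 min + 7 h 42 min + 3 h 53 min + 5 h 4 min + 10 h 35 min = 57 h 48 min.

57.80 hours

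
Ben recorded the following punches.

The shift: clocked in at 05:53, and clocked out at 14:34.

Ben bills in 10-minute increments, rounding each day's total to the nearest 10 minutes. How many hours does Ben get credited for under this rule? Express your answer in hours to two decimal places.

8.67 hours

The shift: 05:53–14:34 = 8 h 41 min → rounds to 8 h 40 min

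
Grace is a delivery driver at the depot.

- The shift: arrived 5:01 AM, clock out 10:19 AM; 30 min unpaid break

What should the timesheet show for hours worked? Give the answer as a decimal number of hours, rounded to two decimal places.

The shift: 5:01 AM–10:19 AM = 5 h 18 min; less 30 min break → 4 h 48 min

4.80 hours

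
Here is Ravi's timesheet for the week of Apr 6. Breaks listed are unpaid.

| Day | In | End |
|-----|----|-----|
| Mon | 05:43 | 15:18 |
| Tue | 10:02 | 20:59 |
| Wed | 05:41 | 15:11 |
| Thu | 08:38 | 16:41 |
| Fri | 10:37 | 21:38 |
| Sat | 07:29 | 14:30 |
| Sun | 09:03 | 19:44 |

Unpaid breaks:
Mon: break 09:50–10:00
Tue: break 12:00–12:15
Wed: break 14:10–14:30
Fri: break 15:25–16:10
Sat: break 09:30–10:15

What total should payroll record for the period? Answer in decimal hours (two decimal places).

Mon: 05:43–15:18 = 9 h 35 min; less 10 min break → 9 h 25 min
Tue: 10:02–20:59 = 10 h 57 min; less 15 min break → 10 h 42 min
Wed: 05:41–15:11 = 9 h 30 min; less 20 min break → 9 h 10 min
Thu: 08:38–16:41 = 8 h 3 min
Fri: 10:37–21:38 = 11 h 1 min; less 45 min break → 10 h 16 min
Sat: 07:29–14:30 = 7 h 1 min; less 45 min break → 6 h 16 min
Sun: 09:03–19:44 = 10 h 41 min
Total: 9 h 25 min + 10 h 42 min + 9 h 10 min + 8 h 3 min + 10 h 16 min + 6 h 16 min + 10 h 41 min = 64 h 33 min.

64.55 hours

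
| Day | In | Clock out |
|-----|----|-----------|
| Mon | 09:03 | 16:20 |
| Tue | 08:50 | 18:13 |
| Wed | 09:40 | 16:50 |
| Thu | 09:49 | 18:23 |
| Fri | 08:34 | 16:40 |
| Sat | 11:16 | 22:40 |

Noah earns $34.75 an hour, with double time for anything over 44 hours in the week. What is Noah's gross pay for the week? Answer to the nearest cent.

Mon: 09:03–16:20 = 7 h 17 min
Tue: 08:50–18:13 = 9 h 23 min
Wed: 09:40–16:50 = 7 h 10 min
Thu: 09:49–18:23 = 8 h 34 min
Fri: 08:34–16:40 = 8 h 6 min
Sat: 11:16–22:40 = 11 h 24 min
Total worked: 51 h 54 min = 3114 min.
Regular 44 h 0 min = 2640 min at $34.75/h; overtime 7 h 54 min = 474 min at $69.50/h.
Pay = (2640 × $34.75 + 474 × $69.50) ÷ 60 = $2078.05.

$2078.05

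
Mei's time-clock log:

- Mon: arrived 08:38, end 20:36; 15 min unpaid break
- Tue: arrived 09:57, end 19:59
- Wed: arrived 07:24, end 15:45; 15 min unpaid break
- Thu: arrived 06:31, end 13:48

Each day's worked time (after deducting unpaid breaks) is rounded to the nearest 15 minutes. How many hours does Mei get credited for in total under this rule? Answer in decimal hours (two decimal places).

37.00 hours

Mon: 08:38–20:36 = 11 h 58 min − 15 min = 11 h 43 min → rounds to 11 h 45 min
Tue: 09:57–19:59 = 10 h 2 min → rounds to 10 h 0 min
Wed: 07:24–15:45 = 8 h 21 min − 15 min = 8 h 6 min → rounds to 8 h 0 min
Thu: 06:31–13:48 = 7 h 17 min → rounds to 7 h 15 min
Total credited: 37 h 0 min.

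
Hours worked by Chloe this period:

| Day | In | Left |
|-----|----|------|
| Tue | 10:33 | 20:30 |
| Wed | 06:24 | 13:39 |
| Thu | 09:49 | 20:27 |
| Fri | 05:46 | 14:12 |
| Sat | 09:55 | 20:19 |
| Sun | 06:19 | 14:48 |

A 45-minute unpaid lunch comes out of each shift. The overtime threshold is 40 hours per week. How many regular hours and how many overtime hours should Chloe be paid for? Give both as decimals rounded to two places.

Regular 40.00 hours, overtime 10.65 hours

Tue: 10:33–20:30 = 9 h 57 min; less 45 min break → 9 h 12 min
Wed: 06:24–13:39 = 7 h 15 min; less 45 min break → 6 h 30 min
Thu: 09:49–20:27 = 10 h 38 min; less 45 min break → 9 h 53 min
Fri: 05:46–14:12 = 8 h 26 min; less 45 min break → 7 h 41 min
Sat: 09:55–20:19 = 10 h 24 min; less 45 min break → 9 h 39 min
Sun: 06:19–14:48 = 8 h 29 min; less 45 min break → 7 h 44 min
Total worked: 50 h 39 min = 50.65 h.
Threshold 40 h → overtime 10 h 39 min, regular 40 h 0 min.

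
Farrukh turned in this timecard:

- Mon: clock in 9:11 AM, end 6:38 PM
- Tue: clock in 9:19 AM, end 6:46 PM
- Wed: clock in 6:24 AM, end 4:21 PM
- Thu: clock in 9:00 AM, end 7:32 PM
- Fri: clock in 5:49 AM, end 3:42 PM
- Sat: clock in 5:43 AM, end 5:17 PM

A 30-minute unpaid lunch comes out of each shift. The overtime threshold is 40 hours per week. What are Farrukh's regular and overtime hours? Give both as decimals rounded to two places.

Regular 40.00 hours, overtime 17.83 hours

Mon: 9:11 AM–6:38 PM = 9 h 27 min; less 30 min break → 8 h 57 min
Tue: 9:19 AM–6:46 PM = 9 h 27 min; less 30 min break → 8 h 57 min
Wed: 6:24 AM–4:21 PM = 9 h 57 min; less 30 min break → 9 h 27 min
Thu: 9:00 AM–7:32 PM = 10 h 32 min; less 30 min break → 10 h 2 min
Fri: 5:49 AM–3:42 PM = 9 h 53 min; less 30 min break → 9 h 23 min
Sat: 5:43 AM–5:17 PM = 11 h 34 min; less 30 min break → 11 h 4 min
Total worked: 57 h 50 min = 57.83 h.
Threshold 40 h → overtime 17 h 50 min, regular 40 h 0 min.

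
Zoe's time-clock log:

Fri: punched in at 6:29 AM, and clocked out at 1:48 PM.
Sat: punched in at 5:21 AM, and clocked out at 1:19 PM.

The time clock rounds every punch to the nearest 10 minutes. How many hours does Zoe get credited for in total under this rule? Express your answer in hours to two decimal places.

Fri: in 6:29 AM→6:30 AM, out 1:48 PM→1:50 PM; 7 h 20 min
Sat: in 5:21 AM→5:20 AM, out 1:19 PM→1:20 PM; 8 h 0 min
Total credited: 15 h 20 min.

15.33 hours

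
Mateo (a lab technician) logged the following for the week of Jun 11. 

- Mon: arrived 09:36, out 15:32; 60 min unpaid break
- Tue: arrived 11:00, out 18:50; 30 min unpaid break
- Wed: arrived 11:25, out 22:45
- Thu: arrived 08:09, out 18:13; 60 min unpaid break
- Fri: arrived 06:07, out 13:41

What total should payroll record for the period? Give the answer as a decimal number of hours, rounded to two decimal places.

40.23 hours

Mon: 09:36–15:32 = 5 h 56 min; less 60 min break → 4 h 56 min
Tue: 11:00–18:50 = 7 h 50 min; less 30 min break → 7 h 20 min
Wed: 11:25–22:45 = 11 h 20 min
Thu: 08:09–18:13 = 10 h 4 min; less 60 min break → 9 h 4 min
Fri: 06:07–13:41 = 7 h 34 min
Total: 4 h 56 min + 7 h 20 min + 11 h 20 min + 9 h 4 min + 7 h 34 min = 40 h 14 min.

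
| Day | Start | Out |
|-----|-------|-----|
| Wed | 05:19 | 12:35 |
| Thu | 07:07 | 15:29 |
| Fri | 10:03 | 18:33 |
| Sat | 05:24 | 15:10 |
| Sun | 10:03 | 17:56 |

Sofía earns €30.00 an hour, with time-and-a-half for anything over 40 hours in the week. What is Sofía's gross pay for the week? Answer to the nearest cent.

€1280.25

Wed: 05:19–12:35 = 7 h 16 min
Thu: 07:07–15:29 = 8 h 22 min
Fri: 10:03–18:33 = 8 h 30 min
Sat: 05:24–15:10 = 9 h 46 min
Sun: 10:03–17:56 = 7 h 53 min
Total worked: 41 h 47 min = 2507 min.
Regular 40 h 0 min = 2400 min at €30.00/h; overtime 1 h 47 min = 107 min at €45.00/h.
Pay = (2400 × €30.00 + 107 × €45.00) ÷ 60 = €1280.25.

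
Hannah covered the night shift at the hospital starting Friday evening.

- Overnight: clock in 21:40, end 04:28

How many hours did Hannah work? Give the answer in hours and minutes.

6 h 48 min

Overnight: 21:40 → midnight = 2 h 20 min; midnight → 04:28 = 4 h 28 min; span 6 h 48 min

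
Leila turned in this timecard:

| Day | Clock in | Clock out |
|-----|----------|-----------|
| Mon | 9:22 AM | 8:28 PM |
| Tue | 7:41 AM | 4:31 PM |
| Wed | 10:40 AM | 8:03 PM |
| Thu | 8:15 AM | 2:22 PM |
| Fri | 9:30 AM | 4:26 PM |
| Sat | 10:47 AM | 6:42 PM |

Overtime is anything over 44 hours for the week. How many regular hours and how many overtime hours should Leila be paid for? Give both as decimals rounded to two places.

Regular 44.00 hours, overtime 6.28 hours

Mon: 9:22 AM–8:28 PM = 11 h 6 min
Tue: 7:41 AM–4:31 PM = 8 h 50 min
Wed: 10:40 AM–8:03 PM = 9 h 23 min
Thu: 8:15 AM–2:22 PM = 6 h 7 min
Fri: 9:30 AM–4:26 PM = 6 h 56 min
Sat: 10:47 AM–6:42 PM = 7 h 55 min
Total worked: 50 h 17 min = 50.28 h.
Threshold 44 h → overtime 6 h 17 min, regular 44 h 0 min.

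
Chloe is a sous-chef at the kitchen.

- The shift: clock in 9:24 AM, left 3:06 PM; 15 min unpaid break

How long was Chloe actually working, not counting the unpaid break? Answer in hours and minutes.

5 h 27 min

The shift: 9:24 AM–3:06 PM = 5 h 42 min; less 15 min break → 5 h 27 min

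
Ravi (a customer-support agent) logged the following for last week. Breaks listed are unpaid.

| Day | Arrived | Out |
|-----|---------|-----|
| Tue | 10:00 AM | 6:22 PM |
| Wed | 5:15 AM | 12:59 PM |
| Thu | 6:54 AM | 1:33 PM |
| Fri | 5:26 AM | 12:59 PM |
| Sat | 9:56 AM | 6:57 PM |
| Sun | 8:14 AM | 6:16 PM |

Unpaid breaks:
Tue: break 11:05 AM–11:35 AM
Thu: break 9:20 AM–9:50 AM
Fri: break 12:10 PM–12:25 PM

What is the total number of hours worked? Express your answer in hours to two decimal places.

Tue: 10:00 AM–6:22 PM = 8 h 22 min; less 30 min break → 7 h 52 min
Wed: 5:15 AM–12:59 PM = 7 h 44 min
Thu: 6:54 AM–1:33 PM = 6 h 39 min; less 30 min break → 6 h 9 min
Fri: 5:26 AM–12:59 PM = 7 h 33 min; less 15 min break → 7 h 18 min
Sat: 9:56 AM–6:57 PM = 9 h 1 min
Sun: 8:14 AM–6:16 PM = 10 h 2 min
Total: 7 h 52 min + 7 h 44 min + 6 h 9 min + 7 h 18 min + 9 h 1 min + 10 h 2 min = 48 h 6 min.

48.10 hours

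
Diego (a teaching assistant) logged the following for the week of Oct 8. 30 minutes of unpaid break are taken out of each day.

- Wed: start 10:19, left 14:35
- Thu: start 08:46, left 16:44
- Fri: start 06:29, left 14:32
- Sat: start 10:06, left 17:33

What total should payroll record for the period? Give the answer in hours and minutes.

25 h 44 min

Wed: 10:19–14:35 = 4 h 16 min; less 30 min break → 3 h 46 min
Thu: 08:46–16:44 = 7 h 58 min; less 30 min break → 7 h 28 min
Fri: 06:29–14:32 = 8 h 3 min; less 30 min break → 7 h 33 min
Sat: 10:06–17:33 = 7 h 27 min; less 30 min break → 6 h 57 min
Total: 3 h 46 min + 7 h 28 min + 7 h 33 min + 6 h 57 min = 25 h 44 min.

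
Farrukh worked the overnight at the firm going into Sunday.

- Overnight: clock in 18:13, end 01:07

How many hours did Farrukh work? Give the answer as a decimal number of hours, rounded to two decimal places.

Overnight: 18:13 → midnight = 5 h 47 min; midnight → 01:07 = 1 h 7 min; span 6 h 54 min

6.90 hours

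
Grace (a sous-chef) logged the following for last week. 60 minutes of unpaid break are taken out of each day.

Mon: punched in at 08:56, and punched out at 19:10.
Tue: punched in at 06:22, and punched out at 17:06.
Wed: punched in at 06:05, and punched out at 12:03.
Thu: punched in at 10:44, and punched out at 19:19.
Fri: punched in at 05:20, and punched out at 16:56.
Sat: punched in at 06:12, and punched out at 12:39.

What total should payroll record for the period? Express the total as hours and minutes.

Mon: 08:56–19:10 = 10 h 14 min; less 60 min break → 9 h 14 min
Tue: 06:22–17:06 = 10 h 44 min; less 60 min break → 9 h 44 min
Wed: 06:05–12:03 = 5 h 58 min; less 60 min break → 4 h 58 min
Thu: 10:44–19:19 = 8 h 35 min; less 60 min break → 7 h 35 min
Fri: 05:20–16:56 = 11 h 36 min; less 60 min break → 10 h 36 min
Sat: 06:12–12:39 = 6 h 27 min; less 60 min break → 5 h 27 min
Total: 9 h 14 min + 9 h 44 min + 4 h 58 min + 7 h 35 min + 10 h 36 min + 5 h 27 min = 47 h 34 min.

47 h 34 min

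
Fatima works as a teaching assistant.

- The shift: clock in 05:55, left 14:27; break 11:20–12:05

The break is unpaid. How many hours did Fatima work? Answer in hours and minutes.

The shift: 05:55–14:27 = 8 h 32 min; less 45 min break → 7 h 47 min

7 h 47 min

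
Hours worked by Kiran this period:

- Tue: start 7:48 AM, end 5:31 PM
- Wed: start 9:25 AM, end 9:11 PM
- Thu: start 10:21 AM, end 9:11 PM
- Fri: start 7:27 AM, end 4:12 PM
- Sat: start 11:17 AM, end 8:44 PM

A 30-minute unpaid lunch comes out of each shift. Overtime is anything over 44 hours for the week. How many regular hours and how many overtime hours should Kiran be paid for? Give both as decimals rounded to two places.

Tue: 7:48 AM–5:31 PM = 9 h 43 min; less 30 min break → 9 h 13 min
Wed: 9:25 AM–9:11 PM = 11 h 46 min; less 30 min break → 11 h 16 min
Thu: 10:21 AM–9:11 PM = 10 h 50 min; less 30 min break → 10 h 20 min
Fri: 7:27 AM–4:12 PM = 8 h 45 min; less 30 min break → 8 h 15 min
Sat: 11:17 AM–8:44 PM = 9 h 27 min; less 30 min break → 8 h 57 min
Total worked: 48 h 1 min = 48.02 h.
Threshold 44 h → overtime 4 h 1 min, regular 44 h 0 min.

Regular 44.00 hours, overtime 4.02 hours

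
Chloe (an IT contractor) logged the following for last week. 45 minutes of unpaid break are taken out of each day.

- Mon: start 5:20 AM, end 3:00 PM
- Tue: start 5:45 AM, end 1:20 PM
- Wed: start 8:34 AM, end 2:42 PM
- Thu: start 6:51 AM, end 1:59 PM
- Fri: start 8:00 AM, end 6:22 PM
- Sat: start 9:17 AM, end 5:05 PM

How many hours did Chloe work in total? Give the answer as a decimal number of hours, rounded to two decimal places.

Mon: 5:20 AM–3:00 PM = 9 h 40 min; less 45 min break → 8 h 55 min
Tue: 5:45 AM–1:20 PM = 7 h 35 min; less 45 min break → 6 h 50 min
Wed: 8:34 AM–2:42 PM = 6 h 8 min; less 45 min break → 5 h 23 min
Thu: 6:51 AM–1:59 PM = 7 h 8 min; less 45 min break → 6 h 23 min
Fri: 8:00 AM–6:22 PM = 10 h 22 min; less 45 min break → 9 h 37 min
Sat: 9:17 AM–5:05 PM = 7 h 48 min; less 45 min break → 7 h 3 min
Total: 8 h 55 min + 6 h 50 min + 5 h 23 min + 6 h 23 min + 9 h 37 min + 7 h 3 min = 44 h 11 min.

44.18 hours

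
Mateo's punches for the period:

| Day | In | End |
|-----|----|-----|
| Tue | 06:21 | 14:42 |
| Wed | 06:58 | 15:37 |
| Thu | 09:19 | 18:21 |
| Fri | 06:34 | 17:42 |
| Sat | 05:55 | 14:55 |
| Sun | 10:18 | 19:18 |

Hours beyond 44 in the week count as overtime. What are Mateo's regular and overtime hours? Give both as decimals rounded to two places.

Tue: 06:21–14:42 = 8 h 21 min
Wed: 06:58–15:37 = 8 h 39 min
Thu: 09:19–18:21 = 9 h 2 min
Fri: 06:34–17:42 = 11 h 8 min
Sat: 05:55–14:55 = 9 h 0 min
Sun: 10:18–19:18 = 9 h 0 min
Total worked: 55 h 10 min = 55.17 h.
Threshold 44 h → overtime 11 h 10 min, regular 44 h 0 min.

Regular 44.00 hours, overtime 11.17 hours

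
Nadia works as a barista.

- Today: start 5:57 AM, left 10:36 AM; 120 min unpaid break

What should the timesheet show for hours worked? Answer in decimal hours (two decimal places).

Today: 5:57 AM–10:36 AM = 4 h 39 min; less 120 min break → 2 h 39 min

2.65 hours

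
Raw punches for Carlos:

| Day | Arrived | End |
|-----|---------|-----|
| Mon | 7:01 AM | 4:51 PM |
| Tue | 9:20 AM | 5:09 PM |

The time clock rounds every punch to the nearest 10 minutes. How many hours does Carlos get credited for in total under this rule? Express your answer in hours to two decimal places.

17.67 hours

Mon: in 7:01 AM→7:00 AM, out 4:51 PM→4:50 PM; 9 h 50 min
Tue: in 9:20 AM→9:20 AM, out 5:09 PM→5:10 PM; 7 h 50 min
Total credited: 17 h 40 min.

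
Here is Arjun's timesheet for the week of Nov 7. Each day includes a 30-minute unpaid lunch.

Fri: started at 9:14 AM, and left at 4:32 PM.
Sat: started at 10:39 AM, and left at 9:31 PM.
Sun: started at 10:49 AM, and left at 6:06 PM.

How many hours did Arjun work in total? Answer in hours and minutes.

23 h 57 min

Fri: 9:14 AM–4:32 PM = 7 h 18 min; less 30 min break → 6 h 48 min
Sat: 10:39 AM–9:31 PM = 10 h 52 min; less 30 min break → 10 h 22 min
Sun: 10:49 AM–6:06 PM = 7 h 17 min; less 30 min break → 6 h 47 min
Total: 6 h 48 min + 10 h 22 min + 6 h 47 min = 23 h 57 min.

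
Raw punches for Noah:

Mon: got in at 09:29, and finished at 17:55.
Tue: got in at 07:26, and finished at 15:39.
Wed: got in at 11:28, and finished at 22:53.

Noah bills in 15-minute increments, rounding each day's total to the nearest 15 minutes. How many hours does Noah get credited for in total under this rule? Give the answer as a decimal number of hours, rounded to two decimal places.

Mon: 09:29–17:55 = 8 h 26 min → rounds to 8 h 30 min
Tue: 07:26–15:39 = 8 h 13 min → rounds to 8 h 15 min
Wed: 11:28–22:53 = 11 h 25 min → rounds to 11 h 30 min
Total credited: 28 h 15 min.

28.25 hours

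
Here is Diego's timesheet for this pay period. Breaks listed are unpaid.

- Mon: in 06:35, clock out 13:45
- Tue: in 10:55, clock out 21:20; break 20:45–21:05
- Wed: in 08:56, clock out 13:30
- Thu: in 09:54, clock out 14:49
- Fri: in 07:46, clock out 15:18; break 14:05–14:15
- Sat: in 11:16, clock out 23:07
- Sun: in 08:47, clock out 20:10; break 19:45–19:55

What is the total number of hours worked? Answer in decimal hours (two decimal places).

Mon: 06:35–13:45 = 7 h 10 min
Tue: 10:55–21:20 = 10 h 25 min; less 20 min break → 10 h 5 min
Wed: 08:56–13:30 = 4 h 34 min
Thu: 09:54–14:49 = 4 h 55 min
Fri: 07:46–15:18 = 7 h 32 min; less 10 min break → 7 h 22 min
Sat: 11:16–23:07 = 11 h 51 min
Sun: 08:47–20:10 = 11 h 23 min; less 10 min break → 11 h 13 min
Total: 7 h 10 min + 10 h 5 min + 4 h 34 min + 4 h 55 min + 7 h 22 min + 11 h 51 min + 11 h 13 min = 57 h 10 min.

57.17 hours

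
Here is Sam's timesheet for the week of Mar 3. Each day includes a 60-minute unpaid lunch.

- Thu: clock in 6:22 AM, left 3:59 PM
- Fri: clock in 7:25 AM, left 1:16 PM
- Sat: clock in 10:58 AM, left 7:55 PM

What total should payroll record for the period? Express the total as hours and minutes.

21 h 25 min

Thu: 6:22 AM–3:59 PM = 9 h 37 min; less 60 min break → 8 h 37 min
Fri: 7:25 AM–1:16 PM = 5 h 51 min; less 60 min break → 4 h 51 min
Sat: 10:58 AM–7:55 PM = 8 h 57 min; less 60 min break → 7 h 57 min
Total: 8 h 37 min + 4 h 51 min + 7 h 57 min = 21 h 25 min.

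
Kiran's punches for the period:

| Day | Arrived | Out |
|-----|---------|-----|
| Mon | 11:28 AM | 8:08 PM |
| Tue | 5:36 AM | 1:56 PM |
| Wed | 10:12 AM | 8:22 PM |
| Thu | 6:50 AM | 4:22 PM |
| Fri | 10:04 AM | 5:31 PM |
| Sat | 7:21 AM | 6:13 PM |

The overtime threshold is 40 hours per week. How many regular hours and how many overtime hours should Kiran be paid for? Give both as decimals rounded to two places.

Mon: 11:28 AM–8:08 PM = 8 h 40 min
Tue: 5:36 AM–1:56 PM = 8 h 20 min
Wed: 10:12 AM–8:22 PM = 10 h 10 min
Thu: 6:50 AM–4:22 PM = 9 h 32 min
Fri: 10:04 AM–5:31 PM = 7 h 27 min
Sat: 7:21 AM–6:13 PM = 10 h 52 min
Total worked: 55 h 1 min = 55.02 h.
Threshold 40 h → overtime 15 h 1 min, regular 40 h 0 min.

Regular 40.00 hours, overtime 15.02 hours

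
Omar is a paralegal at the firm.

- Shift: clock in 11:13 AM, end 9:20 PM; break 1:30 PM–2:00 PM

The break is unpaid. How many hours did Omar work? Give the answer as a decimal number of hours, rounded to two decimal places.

9.62 hours

Shift: 11:13 AM–9:20 PM = 10 h 7 min; less 30 min break → 9 h 37 min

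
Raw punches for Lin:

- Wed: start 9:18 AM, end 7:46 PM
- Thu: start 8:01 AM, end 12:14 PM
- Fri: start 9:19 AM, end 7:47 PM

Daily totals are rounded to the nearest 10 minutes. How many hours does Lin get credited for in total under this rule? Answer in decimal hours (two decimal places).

25.17 hours

Wed: 9:18 AM–7:46 PM = 10 h 28 min → rounds to 10 h 30 min
Thu: 8:01 AM–12:14 PM = 4 h 13 min → rounds to 4 h 10 min
Fri: 9:19 AM–7:47 PM = 10 h 28 min → rounds to 10 h 30 min
Total credited: 25 h 10 min.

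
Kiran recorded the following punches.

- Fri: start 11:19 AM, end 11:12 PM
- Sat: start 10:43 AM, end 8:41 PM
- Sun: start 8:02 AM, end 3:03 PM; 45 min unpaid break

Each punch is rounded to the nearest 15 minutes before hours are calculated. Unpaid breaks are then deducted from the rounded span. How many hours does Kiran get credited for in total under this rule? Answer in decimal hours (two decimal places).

Fri: in 11:19 AM→11:15 AM, out 11:12 PM→11:15 PM; 12 h 0 min
Sat: in 10:43 AM→10:45 AM, out 8:41 PM→8:45 PM; 10 h 0 min
Sun: in 8:02 AM→8:00 AM, out 3:03 PM→3:00 PM; 7 h 0 min − 45 min = 6 h 15 min
Total credited: 28 h 15 min.

28.25 hours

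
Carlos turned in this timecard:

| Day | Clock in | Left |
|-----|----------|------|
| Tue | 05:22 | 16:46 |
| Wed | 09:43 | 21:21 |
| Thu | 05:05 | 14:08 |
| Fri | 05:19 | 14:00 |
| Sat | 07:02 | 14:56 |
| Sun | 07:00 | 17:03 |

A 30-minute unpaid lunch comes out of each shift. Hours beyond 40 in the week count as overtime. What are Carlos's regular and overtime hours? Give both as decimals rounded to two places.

Regular 40.00 hours, overtime 15.72 hours

Tue: 05:22–16:46 = 11 h 24 min; less 30 min break → 10 h 54 min
Wed: 09:43–21:21 = 11 h 38 min; less 30 min break → 11 h 8 min
Thu: 05:05–14:08 = 9 h 3 min; less 30 min break → 8 h 33 min
Fri: 05:19–14:00 = 8 h 41 min; less 30 min break → 8 h 11 min
Sat: 07:02–14:56 = 7 h 54 min; less 30 min break → 7 h 24 min
Sun: 07:00–17:03 = 10 h 3 min; less 30 min break → 9 h 33 min
Total worked: 55 h 43 min = 55.72 h.
Threshold 40 h → overtime 15 h 43 min, regular 40 h 0 min.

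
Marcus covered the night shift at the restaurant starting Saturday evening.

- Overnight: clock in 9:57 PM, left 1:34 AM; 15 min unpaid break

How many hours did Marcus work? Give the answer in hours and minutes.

Overnight: 9:57 PM → midnight = 2 h 3 min; midnight → 1:34 AM = 1 h 34 min; span 3 h 37 min; less 15 min break → 3 h 22 min

3 h 22 min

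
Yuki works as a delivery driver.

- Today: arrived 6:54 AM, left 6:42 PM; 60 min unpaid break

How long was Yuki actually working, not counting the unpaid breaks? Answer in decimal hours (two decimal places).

10.80 hours

Today: 6:54 AM–6:42 PM = 11 h 48 min; less 60 min break → 10 h 48 min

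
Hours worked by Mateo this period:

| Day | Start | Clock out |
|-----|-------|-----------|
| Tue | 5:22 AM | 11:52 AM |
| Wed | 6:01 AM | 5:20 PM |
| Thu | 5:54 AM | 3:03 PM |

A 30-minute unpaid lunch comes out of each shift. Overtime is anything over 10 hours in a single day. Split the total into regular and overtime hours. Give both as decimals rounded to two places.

Tue: 5:22 AM–11:52 AM = 6 h 30 min; less 30 min break → 6 h 0 min
Wed: 6:01 AM–5:20 PM = 11 h 19 min; less 30 min break → 10 h 49 min
Thu: 5:54 AM–3:03 PM = 9 h 9 min; less 30 min break → 8 h 39 min
Tue reg 6 h 0 min / OT 0 h 0 min; Wed reg 10 h 0 min / OT 0 h 49 min; Thu reg 8 h 39 min / OT 0 h 0 min.
Totals: regular 24 h 39 min, overtime 0 h 49 min.

Regular 24.65 hours, overtime 0.82 hours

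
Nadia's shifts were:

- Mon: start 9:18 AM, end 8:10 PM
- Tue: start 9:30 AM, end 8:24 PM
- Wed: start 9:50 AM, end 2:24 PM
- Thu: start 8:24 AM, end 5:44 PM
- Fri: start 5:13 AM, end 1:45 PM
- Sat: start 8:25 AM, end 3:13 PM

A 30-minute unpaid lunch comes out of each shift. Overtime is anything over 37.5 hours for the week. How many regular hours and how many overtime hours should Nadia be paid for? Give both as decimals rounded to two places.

Mon: 9:18 AM–8:10 PM = 10 h 52 min; less 30 min break → 10 h 22 min
Tue: 9:30 AM–8:24 PM = 10 h 54 min; less 30 min break → 10 h 24 min
Wed: 9:50 AM–2:24 PM = 4 h 34 min; less 30 min break → 4 h 4 min
Thu: 8:24 AM–5:44 PM = 9 h 20 min; less 30 min break → 8 h 50 min
Fri: 5:13 AM–1:45 PM = 8 h 32 min; less 30 min break → 8 h 2 min
Sat: 8:25 AM–3:13 PM = 6 h 48 min; less 30 min break → 6 h 18 min
Total worked: 48 h 0 min = 48.00 h.
Threshold 37.5 h → overtime 10 h 30 min, regular 37 h 30 min.

Regular 37.50 hours, overtime 10.50 hours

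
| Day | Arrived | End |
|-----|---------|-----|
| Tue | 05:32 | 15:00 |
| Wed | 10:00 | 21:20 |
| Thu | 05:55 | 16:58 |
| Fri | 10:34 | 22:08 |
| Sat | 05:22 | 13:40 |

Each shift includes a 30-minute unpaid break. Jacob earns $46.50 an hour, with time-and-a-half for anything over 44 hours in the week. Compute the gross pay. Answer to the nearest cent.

$2409.86

Tue: 05:32–15:00 = 9 h 28 min; less 30 min break → 8 h 58 min
Wed: 10:00–21:20 = 11 h 20 min; less 30 min break → 10 h 50 min
Thu: 05:55–16:58 = 11 h 3 min; less 30 min break → 10 h 33 min
Fri: 10:34–22:08 = 11 h 34 min; less 30 min break → 11 h 4 min
Sat: 05:22–13:40 = 8 h 18 min; less 30 min break → 7 h 48 min
Total worked: 49 h 13 min = 2953 min.
Regular 44 h 0 min = 2640 min at $46.50/h; overtime 5 h 13 min = 313 min at $69.75/h.
Pay = (2640 × $46.50 + 313 × $69.75) ÷ 60 = $2409.86.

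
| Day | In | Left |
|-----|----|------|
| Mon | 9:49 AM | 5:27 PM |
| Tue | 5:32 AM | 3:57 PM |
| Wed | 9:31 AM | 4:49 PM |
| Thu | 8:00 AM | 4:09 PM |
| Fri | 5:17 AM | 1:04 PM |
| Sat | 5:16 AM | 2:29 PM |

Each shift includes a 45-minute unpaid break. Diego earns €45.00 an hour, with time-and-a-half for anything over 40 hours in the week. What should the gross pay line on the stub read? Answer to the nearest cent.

€2205.00

Mon: 9:49 AM–5:27 PM = 7 h 38 min; less 45 min break → 6 h 53 min
Tue: 5:32 AM–3:57 PM = 10 h 25 min; less 45 min break → 9 h 40 min
Wed: 9:31 AM–4:49 PM = 7 h 18 min; less 45 min break → 6 h 33 min
Thu: 8:00 AM–4:09 PM = 8 h 9 min; less 45 min break → 7 h 24 min
Fri: 5:17 AM–1:04 PM = 7 h 47 min; less 45 min break → 7 h 2 min
Sat: 5:16 AM–2:29 PM = 9 h 13 min; less 45 min break → 8 h 28 min
Total worked: 46 h 0 min = 2760 min.
Regular 40 h 0 min = 2400 min at €45.00/h; overtime 6 h 0 min = 360 min at €67.50/h.
Pay = (2400 × €45.00 + 360 × €67.50) ÷ 60 = €2205.00.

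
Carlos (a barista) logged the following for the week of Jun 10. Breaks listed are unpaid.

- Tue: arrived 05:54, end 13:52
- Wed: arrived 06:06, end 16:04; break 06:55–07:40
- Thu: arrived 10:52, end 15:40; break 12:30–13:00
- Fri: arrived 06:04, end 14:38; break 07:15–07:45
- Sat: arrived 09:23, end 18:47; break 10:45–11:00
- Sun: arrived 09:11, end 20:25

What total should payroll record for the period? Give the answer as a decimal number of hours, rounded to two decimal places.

Tue: 05:54–13:52 = 7 h 58 min
Wed: 06:06–16:04 = 9 h 58 min; less 45 min break → 9 h 13 min
Thu: 10:52–15:40 = 4 h 48 min; less 30 min break → 4 h 18 min
Fri: 06:04–14:38 = 8 h 34 min; less 30 min break → 8 h 4 min
Sat: 09:23–18:47 = 9 h 24 min; less 15 min break → 9 h 9 min
Sun: 09:11–20:25 = 11 h 14 min
Total: 7 h 58 min + 9 h 13 min + 4 h 18 min + 8 h 4 min + 9 h 9 min + 11 h 14 min = 49 h 56 min.

49.93 hours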